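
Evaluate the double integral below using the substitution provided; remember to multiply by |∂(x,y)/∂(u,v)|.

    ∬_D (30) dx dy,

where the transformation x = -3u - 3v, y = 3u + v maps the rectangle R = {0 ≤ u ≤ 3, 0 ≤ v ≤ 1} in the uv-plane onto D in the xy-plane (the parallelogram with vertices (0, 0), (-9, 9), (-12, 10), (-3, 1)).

Compute the Jacobian determinant of (x, y) with respect to (u, v):

    ∂(x,y)/∂(u,v) = | -3  -3 | = (-3)(1) - (-3)(3) = 6.
                   | 3  1 |

Its absolute value is |J| = 6 (the area scaling factor).

Substituting x = -3u - 3v, y = 3u + v into the integrand,

    30 → 30,

so the integral becomes

    ∬_R (30) · |J| du dv = ∫_0^3 ∫_0^1 (180) dv du.

Inner (v): 180.
Outer (u): 540.

Therefore ∬_D (30) dx dy = 540.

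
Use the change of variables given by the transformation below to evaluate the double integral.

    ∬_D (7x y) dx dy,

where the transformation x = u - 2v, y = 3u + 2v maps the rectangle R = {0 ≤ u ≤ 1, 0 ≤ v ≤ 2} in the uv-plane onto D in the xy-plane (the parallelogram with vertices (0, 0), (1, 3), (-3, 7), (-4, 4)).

Compute the Jacobian determinant of (x, y) with respect to (u, v):

    ∂(x,y)/∂(u,v) = | 1  -2 | = (1)(2) - (-2)(3) = 8.
                   | 3  2 |

Its absolute value is |J| = 8 (the area scaling factor).

Substituting x = u - 2v, y = 3u + 2v into the integrand,

    7x y → 21u^2 - 28u v - 28v^2,

so the integral becomes

    ∬_R (21u^2 - 28u v - 28v^2) · |J| du dv = ∫_0^1 ∫_0^2 (168u^2 - 224u v - 224v^2) dv du.

Inner (v): 336u^2 - 448u - 1792/3.
Outer (u): -2128/3.

Therefore ∬_D (7x y) dx dy = -2128/3.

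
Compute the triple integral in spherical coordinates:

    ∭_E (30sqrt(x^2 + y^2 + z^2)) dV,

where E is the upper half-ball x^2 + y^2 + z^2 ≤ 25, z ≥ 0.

In spherical coordinates, x = ρ sin(φ) cos(θ), y = ρ sin(φ) sin(θ), z = ρ cos(φ), and dV = ρ^2 sin(φ) dρ dφ dθ.

The integrand becomes 30ρ, so

    ∭_E (30sqrt(x^2 + y^2 + z^2)) dV = ∫_{0}^{2π} ∫_{0}^{π/2} ∫_{0}^{5} (30ρ) · ρ^2 sin(φ) dρ dφ dθ.

Inner (ρ): 9375sin(φ)/2.
Middle (φ): 9375/2.
Outer (θ): 9375π.

Therefore the triple integral equals 9375π.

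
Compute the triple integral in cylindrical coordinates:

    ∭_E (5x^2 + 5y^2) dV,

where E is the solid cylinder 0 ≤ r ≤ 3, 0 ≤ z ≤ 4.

In cylindrical coordinates, x = r cos(θ), y = r sin(θ), z = z, and dV = r dr dθ dz.

The integrand becomes 5r^2, so

    ∭_E (5x^2 + 5y^2) dV = ∫_{0}^{2π} ∫_{0}^{3} ∫_{0}^{4} (5r^2) · r dz dr dθ.

Inner (z): 20r^3.
Middle (r from 0 to 3): 405.
Outer (θ): 810π.

Therefore the triple integral equals 810π.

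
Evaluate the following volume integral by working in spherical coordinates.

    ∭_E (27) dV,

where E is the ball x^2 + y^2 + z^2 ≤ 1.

In spherical coordinates, x = ρ sin(φ) cos(θ), y = ρ sin(φ) sin(θ), z = ρ cos(φ), and dV = ρ^2 sin(φ) dρ dφ dθ.

The integrand becomes 27, so

    ∭_E (27) dV = ∫_{0}^{2π} ∫_{0}^{π} ∫_{0}^{1} (27) · ρ^2 sin(φ) dρ dφ dθ.

Inner (ρ): 9sin(φ).
Middle (φ): 18.
Outer (θ): 36π.

Therefore the triple integral equals 36π.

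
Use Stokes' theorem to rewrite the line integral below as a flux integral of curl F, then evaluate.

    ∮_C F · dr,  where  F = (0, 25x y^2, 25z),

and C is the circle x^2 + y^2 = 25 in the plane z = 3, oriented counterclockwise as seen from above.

Let S be the flat disk x^2 + y^2 ≤ 25 in the plane z = 3, with upward unit normal n̂ = ẑ. By Stokes' theorem,

    ∮_C F · dr = ∬_S (∇ × F) · n̂ dS = ∬_D (curl F)_z dA,

where D is the disk x^2 + y^2 ≤ 25.

Compute the curl of F = (0, 25x y^2, 25z):
    (∇ × F)_x = ∂F_z/∂y - ∂F_y/∂z = 0,
    (∇ × F)_y = ∂F_x/∂z - ∂F_z/∂x = 0,
    (∇ × F)_z = ∂F_y/∂x - ∂F_x/∂y = 25y^2.

On z = 3, (curl F)_z = 25y^2.

Convert to polar (x = r cos θ, y = r sin θ, dA = r dr dθ); the integrand becomes 25r^2sin(θ)^2, so

    ∬_D (curl F)_z dA = ∫_0^{2π} ∫_0^{5} (25r^2sin(θ)^2) · r dr dθ.

Inner (r from 0 to 5): 15625sin(θ)^2/4.
Outer (θ from 0 to 2π): 15625π/4.

Therefore ∮_C F · dr = 15625π/4.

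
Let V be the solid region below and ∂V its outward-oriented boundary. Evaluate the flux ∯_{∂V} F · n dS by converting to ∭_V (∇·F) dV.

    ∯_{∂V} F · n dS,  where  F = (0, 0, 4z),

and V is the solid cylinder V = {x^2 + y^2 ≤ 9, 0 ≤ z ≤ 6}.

By the divergence theorem,

    ∯_{∂V} F · n dS = ∭_V (∇ · F) dV.

Compute the divergence:
    ∇ · F = ∂F_x/∂x + ∂F_y/∂y + ∂F_z/∂z = 0 + 0 + 4 = 4.

In cylindrical coordinates, x = r cos(θ), y = r sin(θ), z = z, dV = r dr dθ dz, with 0 ≤ r ≤ 3, 0 ≤ θ ≤ 2π, 0 ≤ z ≤ 6.

The integrand, after substitution and multiplying by the volume element, becomes (4) · r, so

    ∭_V (∇·F) dV = ∫_0^{2π} ∫_0^{3} ∫_0^{6} (4) · r dz dr dθ.

Inner (z from 0 to 6): 24r.
Middle (r from 0 to 3): 108.
Outer (θ from 0 to 2π): 216π.

Therefore ∯_{∂V} F · n dS = 216π.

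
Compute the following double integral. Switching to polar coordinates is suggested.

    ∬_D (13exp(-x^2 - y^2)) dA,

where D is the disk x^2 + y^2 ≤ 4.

The region D is 0 ≤ r ≤ 2, 0 ≤ θ ≤ 2π in polar coordinates, where x = r cos(θ), y = r sin(θ), and dA = r dr dθ.

Under the substitution, the integrand becomes 13exp(-r^2), so

    ∬_D (13exp(-x^2 - y^2)) dA = ∫_{0}^{2π} ∫_{0}^{2} (13exp(-r^2)) · r dr dθ.

Inner integral (in r): ∫_{0}^{2} (13exp(-r^2)) · r dr = 13/2 - 13exp(-4)/2.

Outer integral (in θ): ∫_{0}^{2π} (13/2 - 13exp(-4)/2) dθ = -13π exp(-4) + 13π.

Therefore ∬_D (13exp(-x^2 - y^2)) dA = -13π exp(-4) + 13π.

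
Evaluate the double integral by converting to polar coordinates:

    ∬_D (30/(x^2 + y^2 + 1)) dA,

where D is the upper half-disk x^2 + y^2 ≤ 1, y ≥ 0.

The region D is 0 ≤ r ≤ 1, 0 ≤ θ ≤ π in polar coordinates, where x = r cos(θ), y = r sin(θ), and dA = r dr dθ.

Under the substitution, the integrand becomes 30/(r^2 + 1), so

    ∬_D (30/(x^2 + y^2 + 1)) dA = ∫_{0}^{π} ∫_{0}^{1} (30/(r^2 + 1)) · r dr dθ.

Inner integral (in r): ∫_{0}^{1} (30/(r^2 + 1)) · r dr = log(32768).

Outer integral (in θ): ∫_{0}^{π} (log(32768)) dθ = log(32768^π).

Therefore ∬_D (30/(x^2 + y^2 + 1)) dA = log(32768^π).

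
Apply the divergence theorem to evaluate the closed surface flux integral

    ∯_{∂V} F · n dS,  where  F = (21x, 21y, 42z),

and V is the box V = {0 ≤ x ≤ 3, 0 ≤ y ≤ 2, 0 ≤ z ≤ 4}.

By the divergence theorem,

    ∯_{∂V} F · n dS = ∭_V (∇ · F) dV.

Compute the divergence:
    ∇ · F = ∂F_x/∂x + ∂F_y/∂y + ∂F_z/∂z = 21 + 21 + 42 = 84.

V is a rectangular box, so dV = dx dy dz with 0 ≤ x ≤ 3, 0 ≤ y ≤ 2, 0 ≤ z ≤ 4.

Integrate (84) over V as an iterated integral:

    ∭_V (∇·F) dV = ∫_0^{3} ∫_0^{2} ∫_0^{4} (84) dz dy dx.

Inner (z from 0 to 4): 336.
Middle (y from 0 to 2): 672.
Outer (x from 0 to 3): 2016.

Therefore ∯_{∂V} F · n dS = 2016.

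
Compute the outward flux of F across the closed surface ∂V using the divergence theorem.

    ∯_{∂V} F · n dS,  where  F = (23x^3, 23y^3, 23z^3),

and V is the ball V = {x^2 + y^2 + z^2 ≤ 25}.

By the divergence theorem,

    ∯_{∂V} F · n dS = ∭_V (∇ · F) dV.

Compute the divergence:
    ∇ · F = ∂F_x/∂x + ∂F_y/∂y + ∂F_z/∂z = 69x^2 + 69y^2 + 69z^2.

In spherical coordinates, x = ρ sin(φ) cos(θ), y = ρ sin(φ) sin(θ), z = ρ cos(φ), dV = ρ^2 sin(φ) dρ dφ dθ, with 0 ≤ ρ ≤ 5, 0 ≤ φ ≤ π, 0 ≤ θ ≤ 2π.

The integrand, after substitution and multiplying by the volume element, becomes (69ρ^2) · ρ^2 sin(φ), so

    ∭_V (∇·F) dV = ∫_0^{2π} ∫_0^{π} ∫_0^{5} (69ρ^2) · ρ^2 sin(φ) dρ dφ dθ.

Inner (ρ from 0 to 5): 43125sin(φ).
Middle (φ from 0 to π): 86250.
Outer (θ from 0 to 2π): 172500π.

Therefore ∯_{∂V} F · n dS = 172500π.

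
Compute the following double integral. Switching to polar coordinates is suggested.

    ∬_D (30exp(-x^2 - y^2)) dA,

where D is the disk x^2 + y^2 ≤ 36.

The region D is 0 ≤ r ≤ 6, 0 ≤ θ ≤ 2π in polar coordinates, where x = r cos(θ), y = r sin(θ), and dA = r dr dθ.

Under the substitution, the integrand becomes 30exp(-r^2), so

    ∬_D (30exp(-x^2 - y^2)) dA = ∫_{0}^{2π} ∫_{0}^{6} (30exp(-r^2)) · r dr dθ.

Inner integral (in r): ∫_{0}^{6} (30exp(-r^2)) · r dr = 15 - 15exp(-36).

Outer integral (in θ): ∫_{0}^{2π} (15 - 15exp(-36)) dθ = -30π exp(-36) + 30π.

Therefore ∬_D (30exp(-x^2 - y^2)) dA = -30π exp(-36) + 30π.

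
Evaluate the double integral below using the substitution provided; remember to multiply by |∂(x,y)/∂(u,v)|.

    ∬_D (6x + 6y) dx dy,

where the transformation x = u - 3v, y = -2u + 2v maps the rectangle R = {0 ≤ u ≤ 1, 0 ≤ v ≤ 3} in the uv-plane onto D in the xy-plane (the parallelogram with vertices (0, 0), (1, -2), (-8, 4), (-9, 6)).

Compute the Jacobian determinant of (x, y) with respect to (u, v):

    ∂(x,y)/∂(u,v) = | 1  -3 | = (1)(2) - (-3)(-2) = -4.
                   | -2  2 |

Its absolute value is |J| = 4 (the area scaling factor).

Substituting x = u - 3v, y = -2u + 2v into the integrand,

    6x + 6y → -6u - 6v,

so the integral becomes

    ∬_R (-6u - 6v) · |J| du dv = ∫_0^1 ∫_0^3 (-24u - 24v) dv du.

Inner (v): -72u - 108.
Outer (u): -144.

Therefore ∬_D (6x + 6y) dx dy = -144.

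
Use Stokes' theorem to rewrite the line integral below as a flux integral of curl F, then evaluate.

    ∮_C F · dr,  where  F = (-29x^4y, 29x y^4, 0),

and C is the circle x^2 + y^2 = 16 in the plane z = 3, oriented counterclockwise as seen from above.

Let S be the flat disk x^2 + y^2 ≤ 16 in the plane z = 3, with upward unit normal n̂ = ẑ. By Stokes' theorem,

    ∮_C F · dr = ∬_S (∇ × F) · n̂ dS = ∬_D (curl F)_z dA,

where D is the disk x^2 + y^2 ≤ 16.

Compute the curl of F = (-29x^4y, 29x y^4, 0):
    (∇ × F)_x = ∂F_z/∂y - ∂F_y/∂z = 0,
    (∇ × F)_y = ∂F_x/∂z - ∂F_z/∂x = 0,
    (∇ × F)_z = ∂F_y/∂x - ∂F_x/∂y = 29x^4 + 29y^4.

On z = 3, (curl F)_z = 29x^4 + 29y^4.

Convert to polar (x = r cos θ, y = r sin θ, dA = r dr dθ); the integrand becomes 29r^4(sin(θ)^4 + cos(θ)^4), so

    ∬_D (curl F)_z dA = ∫_0^{2π} ∫_0^{4} (29r^4(sin(θ)^4 + cos(θ)^4)) · r dr dθ.

Inner (r from 0 to 4): 59392sin(θ)^4/3 + 59392cos(θ)^4/3.
Outer (θ from 0 to 2π): 29696π.

Therefore ∮_C F · dr = 29696π.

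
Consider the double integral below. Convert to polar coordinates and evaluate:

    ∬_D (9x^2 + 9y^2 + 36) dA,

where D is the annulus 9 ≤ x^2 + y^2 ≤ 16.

The region D is 3 ≤ r ≤ 4, 0 ≤ θ ≤ 2π in polar coordinates, where x = r cos(θ), y = r sin(θ), and dA = r dr dθ.

Under the substitution, the integrand becomes 9r^2 + 36, so

    ∬_D (9x^2 + 9y^2 + 36) dA = ∫_{0}^{2π} ∫_{3}^{4} (9r^2 + 36) · r dr dθ.

Inner integral (in r): ∫_{3}^{4} (9r^2 + 36) · r dr = 2079/4.

Outer integral (in θ): ∫_{0}^{2π} (2079/4) dθ = 2079π/2.

Therefore ∬_D (9x^2 + 9y^2 + 36) dA = 2079π/2.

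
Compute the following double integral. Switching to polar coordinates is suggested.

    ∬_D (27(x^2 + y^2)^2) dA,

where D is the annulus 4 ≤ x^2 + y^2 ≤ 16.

The region D is 2 ≤ r ≤ 4, 0 ≤ θ ≤ 2π in polar coordinates, where x = r cos(θ), y = r sin(θ), and dA = r dr dθ.

Under the substitution, the integrand becomes 27r^4, so

    ∬_D (27(x^2 + y^2)^2) dA = ∫_{0}^{2π} ∫_{2}^{4} (27r^4) · r dr dθ.

Inner integral (in r): ∫_{2}^{4} (27r^4) · r dr = 18144.

Outer integral (in θ): ∫_{0}^{2π} (18144) dθ = 36288π.

Therefore ∬_D (27(x^2 + y^2)^2) dA = 36288π.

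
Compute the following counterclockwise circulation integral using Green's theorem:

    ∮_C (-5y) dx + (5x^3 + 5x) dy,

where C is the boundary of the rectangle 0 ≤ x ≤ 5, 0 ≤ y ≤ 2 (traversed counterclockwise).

Green's theorem converts the closed line integral into a double integral over the enclosed region D:

    ∮_C P dx + Q dy = ∬_D (∂Q/∂x - ∂P/∂y) dA.

Here P = -5y, Q = 5x^3 + 5x, so

    ∂Q/∂x = 15x^2 + 5,    ∂P/∂y = -5,
    ∂Q/∂x - ∂P/∂y = 15x^2 + 10.

D is the region 0 ≤ x ≤ 5, 0 ≤ y ≤ 2. Evaluating the double integral:

    ∬_D (15x^2 + 10) dA = ∫_0^{5} ∫_0^{2} (15x^2 + 10) dy dx.

Inner (y from 0 to 2): 30x^2 + 20.
Outer (x from 0 to 5): 1350.

Therefore ∮_C P dx + Q dy = 1350.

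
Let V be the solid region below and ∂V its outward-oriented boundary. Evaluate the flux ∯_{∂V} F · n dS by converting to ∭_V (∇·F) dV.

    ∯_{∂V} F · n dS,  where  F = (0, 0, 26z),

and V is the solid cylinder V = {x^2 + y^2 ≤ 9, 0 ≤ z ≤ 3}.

By the divergence theorem,

    ∯_{∂V} F · n dS = ∭_V (∇ · F) dV.

Compute the divergence:
    ∇ · F = ∂F_x/∂x + ∂F_y/∂y + ∂F_z/∂z = 0 + 0 + 26 = 26.

In cylindrical coordinates, x = r cos(θ), y = r sin(θ), z = z, dV = r dr dθ dz, with 0 ≤ r ≤ 3, 0 ≤ θ ≤ 2π, 0 ≤ z ≤ 3.

The integrand, after substitution and multiplying by the volume element, becomes (26) · r, so

    ∭_V (∇·F) dV = ∫_0^{2π} ∫_0^{3} ∫_0^{3} (26) · r dz dr dθ.

Inner (z from 0 to 3): 78r.
Middle (r from 0 to 3): 351.
Outer (θ from 0 to 2π): 702π.

Therefore ∯_{∂V} F · n dS = 702π.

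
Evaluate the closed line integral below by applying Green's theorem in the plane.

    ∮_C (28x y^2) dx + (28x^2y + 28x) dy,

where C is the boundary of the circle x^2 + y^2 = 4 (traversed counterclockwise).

Green's theorem converts the closed line integral into a double integral over the enclosed region D:

    ∮_C P dx + Q dy = ∬_D (∂Q/∂x - ∂P/∂y) dA.

Here P = 28x y^2, Q = 28x^2y + 28x, so

    ∂Q/∂x = 56x y + 28,    ∂P/∂y = 56x y,
    ∂Q/∂x - ∂P/∂y = 28.

D is the region x^2 + y^2 ≤ 4. Evaluating the double integral:

In polar coordinates (x = r cos θ, y = r sin θ, dA = r dr dθ) the integrand becomes 28, so

    ∬_D (28) dA = ∫_0^{2π} ∫_0^{2} (28) · r dr dθ.

Inner (r from 0 to 2): 56.
Outer (θ from 0 to 2π): 112π.

Therefore ∮_C P dx + Q dy = 112π.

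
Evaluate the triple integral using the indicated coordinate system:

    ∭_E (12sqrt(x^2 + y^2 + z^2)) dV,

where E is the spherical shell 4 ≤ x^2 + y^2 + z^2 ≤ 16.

In spherical coordinates, x = ρ sin(φ) cos(θ), y = ρ sin(φ) sin(θ), z = ρ cos(φ), and dV = ρ^2 sin(φ) dρ dφ dθ.

The integrand becomes 12ρ, so

    ∭_E (12sqrt(x^2 + y^2 + z^2)) dV = ∫_{0}^{2π} ∫_{0}^{π} ∫_{2}^{4} (12ρ) · ρ^2 sin(φ) dρ dφ dθ.

Inner (ρ): 720sin(φ).
Middle (φ): 1440.
Outer (θ): 2880π.

Therefore the triple integral equals 2880π.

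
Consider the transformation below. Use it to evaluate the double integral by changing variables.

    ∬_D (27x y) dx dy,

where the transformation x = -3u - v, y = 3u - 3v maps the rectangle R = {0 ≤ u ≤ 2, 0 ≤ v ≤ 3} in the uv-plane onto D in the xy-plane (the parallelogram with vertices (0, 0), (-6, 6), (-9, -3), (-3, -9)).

Compute the Jacobian determinant of (x, y) with respect to (u, v):

    ∂(x,y)/∂(u,v) = | -3  -1 | = (-3)(-3) - (-1)(3) = 12.
                   | 3  -3 |

Its absolute value is |J| = 12 (the area scaling factor).

Substituting x = -3u - v, y = 3u - 3v into the integrand,

    27x y → -243u^2 + 162u v + 81v^2,

so the integral becomes

    ∬_R (-243u^2 + 162u v + 81v^2) · |J| du dv = ∫_0^2 ∫_0^3 (-2916u^2 + 1944u v + 972v^2) dv du.

Inner (v): -8748u^2 + 8748u + 8748.
Outer (u): 11664.

Therefore ∬_D (27x y) dx dy = 11664.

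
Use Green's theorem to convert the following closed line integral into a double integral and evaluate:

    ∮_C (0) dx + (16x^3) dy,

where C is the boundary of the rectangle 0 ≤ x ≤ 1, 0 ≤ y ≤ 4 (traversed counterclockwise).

Green's theorem converts the closed line integral into a double integral over the enclosed region D:

    ∮_C P dx + Q dy = ∬_D (∂Q/∂x - ∂P/∂y) dA.

Here P = 0, Q = 16x^3, so

    ∂Q/∂x = 48x^2,    ∂P/∂y = 0,
    ∂Q/∂x - ∂P/∂y = 48x^2.

D is the region 0 ≤ x ≤ 1, 0 ≤ y ≤ 4. Evaluating the double integral:

    ∬_D (48x^2) dA = ∫_0^{1} ∫_0^{4} (48x^2) dy dx.

Inner (y from 0 to 4): 192x^2.
Outer (x from 0 to 1): 64.

Therefore ∮_C P dx + Q dy = 64.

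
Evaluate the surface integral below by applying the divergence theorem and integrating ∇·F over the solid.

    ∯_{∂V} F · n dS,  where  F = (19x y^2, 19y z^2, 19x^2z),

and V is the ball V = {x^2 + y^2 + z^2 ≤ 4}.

By the divergence theorem,

    ∯_{∂V} F · n dS = ∭_V (∇ · F) dV.

Compute the divergence:
    ∇ · F = ∂F_x/∂x + ∂F_y/∂y + ∂F_z/∂z = 19y^2 + 19z^2 + 19x^2 = 19x^2 + 19y^2 + 19z^2.

In spherical coordinates, x = ρ sin(φ) cos(θ), y = ρ sin(φ) sin(θ), z = ρ cos(φ), dV = ρ^2 sin(φ) dρ dφ dθ, with 0 ≤ ρ ≤ 2, 0 ≤ φ ≤ π, 0 ≤ θ ≤ 2π.

The integrand, after substitution and multiplying by the volume element, becomes (19ρ^2) · ρ^2 sin(φ), so

    ∭_V (∇·F) dV = ∫_0^{2π} ∫_0^{π} ∫_0^{2} (19ρ^2) · ρ^2 sin(φ) dρ dφ dθ.

Inner (ρ from 0 to 2): 608sin(φ)/5.
Middle (φ from 0 to π): 1216/5.
Outer (θ from 0 to 2π): 2432π/5.

Therefore ∯_{∂V} F · n dS = 2432π/5.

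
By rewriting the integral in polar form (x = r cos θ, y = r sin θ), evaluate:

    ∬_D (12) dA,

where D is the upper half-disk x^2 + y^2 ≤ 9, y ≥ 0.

The region D is 0 ≤ r ≤ 3, 0 ≤ θ ≤ π in polar coordinates, where x = r cos(θ), y = r sin(θ), and dA = r dr dθ.

Under the substitution, the integrand becomes 12, so

    ∬_D (12) dA = ∫_{0}^{π} ∫_{0}^{3} (12) · r dr dθ.

Inner integral (in r): ∫_{0}^{3} (12) · r dr = 54.

Outer integral (in θ): ∫_{0}^{π} (54) dθ = 54π.

Therefore ∬_D (12) dA = 54π.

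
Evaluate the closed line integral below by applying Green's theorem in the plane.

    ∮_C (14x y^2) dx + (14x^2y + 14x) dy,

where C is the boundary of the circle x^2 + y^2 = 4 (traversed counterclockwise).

Green's theorem converts the closed line integral into a double integral over the enclosed region D:

    ∮_C P dx + Q dy = ∬_D (∂Q/∂x - ∂P/∂y) dA.

Here P = 14x y^2, Q = 14x^2y + 14x, so

    ∂Q/∂x = 28x y + 14,    ∂P/∂y = 28x y,
    ∂Q/∂x - ∂P/∂y = 14.

D is the region x^2 + y^2 ≤ 4. Evaluating the double integral:

In polar coordinates (x = r cos θ, y = r sin θ, dA = r dr dθ) the integrand becomes 14, so

    ∬_D (14) dA = ∫_0^{2π} ∫_0^{2} (14) · r dr dθ.

Inner (r from 0 to 2): 28.
Outer (θ from 0 to 2π): 56π.

Therefore ∮_C P dx + Q dy = 56π.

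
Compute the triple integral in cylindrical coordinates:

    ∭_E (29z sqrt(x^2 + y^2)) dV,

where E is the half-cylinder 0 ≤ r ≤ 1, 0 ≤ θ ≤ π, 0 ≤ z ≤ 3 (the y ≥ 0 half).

In cylindrical coordinates, x = r cos(θ), y = r sin(θ), z = z, and dV = r dr dθ dz.

The integrand becomes 29r z, so

    ∭_E (29z sqrt(x^2 + y^2)) dV = ∫_{0}^{π} ∫_{0}^{1} ∫_{0}^{3} (29r z) · r dz dr dθ.

Inner (z): 261r^2/2.
Middle (r from 0 to 1): 87/2.
Outer (θ): 87π/2.

Therefore the triple integral equals 87π/2.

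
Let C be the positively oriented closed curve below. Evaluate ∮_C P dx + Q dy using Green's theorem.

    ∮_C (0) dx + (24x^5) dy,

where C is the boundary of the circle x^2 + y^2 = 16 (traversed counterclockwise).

Green's theorem converts the closed line integral into a double integral over the enclosed region D:

    ∮_C P dx + Q dy = ∬_D (∂Q/∂x - ∂P/∂y) dA.

Here P = 0, Q = 24x^5, so

    ∂Q/∂x = 120x^4,    ∂P/∂y = 0,
    ∂Q/∂x - ∂P/∂y = 120x^4.

D is the region x^2 + y^2 ≤ 16. Evaluating the double integral:

In polar coordinates (x = r cos θ, y = r sin θ, dA = r dr dθ) the integrand becomes 120r^4cos(θ)^4, so

    ∬_D (120x^4) dA = ∫_0^{2π} ∫_0^{4} (120r^4cos(θ)^4) · r dr dθ.

Inner (r from 0 to 4): 81920cos(θ)^4.
Outer (θ from 0 to 2π): 61440π.

Therefore ∮_C P dx + Q dy = 61440π.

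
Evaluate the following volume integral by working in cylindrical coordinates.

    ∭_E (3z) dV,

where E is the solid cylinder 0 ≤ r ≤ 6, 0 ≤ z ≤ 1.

In cylindrical coordinates, x = r cos(θ), y = r sin(θ), z = z, and dV = r dr dθ dz.

The integrand becomes 3z, so

    ∭_E (3z) dV = ∫_{0}^{2π} ∫_{0}^{6} ∫_{0}^{1} (3z) · r dz dr dθ.

Inner (z): 3r/2.
Middle (r from 0 to 6): 27.
Outer (θ): 54π.

Therefore the triple integral equals 54π.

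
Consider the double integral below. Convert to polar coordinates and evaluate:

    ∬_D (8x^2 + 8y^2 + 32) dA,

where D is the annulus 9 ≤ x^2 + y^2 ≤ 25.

The region D is 3 ≤ r ≤ 5, 0 ≤ θ ≤ 2π in polar coordinates, where x = r cos(θ), y = r sin(θ), and dA = r dr dθ.

Under the substitution, the integrand becomes 8r^2 + 32, so

    ∬_D (8x^2 + 8y^2 + 32) dA = ∫_{0}^{2π} ∫_{3}^{5} (8r^2 + 32) · r dr dθ.

Inner integral (in r): ∫_{3}^{5} (8r^2 + 32) · r dr = 1344.

Outer integral (in θ): ∫_{0}^{2π} (1344) dθ = 2688π.

Therefore ∬_D (8x^2 + 8y^2 + 32) dA = 2688π.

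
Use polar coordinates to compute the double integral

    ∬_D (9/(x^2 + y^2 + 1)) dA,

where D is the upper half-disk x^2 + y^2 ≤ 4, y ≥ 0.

The region D is 0 ≤ r ≤ 2, 0 ≤ θ ≤ π in polar coordinates, where x = r cos(θ), y = r sin(θ), and dA = r dr dθ.

Under the substitution, the integrand becomes 9/(r^2 + 1), so

    ∬_D (9/(x^2 + y^2 + 1)) dA = ∫_{0}^{π} ∫_{0}^{2} (9/(r^2 + 1)) · r dr dθ.

Inner integral (in r): ∫_{0}^{2} (9/(r^2 + 1)) · r dr = 9log(5)/2.

Outer integral (in θ): ∫_{0}^{π} (9log(5)/2) dθ = 9π log(5)/2.

Therefore ∬_D (9/(x^2 + y^2 + 1)) dA = 9π log(5)/2.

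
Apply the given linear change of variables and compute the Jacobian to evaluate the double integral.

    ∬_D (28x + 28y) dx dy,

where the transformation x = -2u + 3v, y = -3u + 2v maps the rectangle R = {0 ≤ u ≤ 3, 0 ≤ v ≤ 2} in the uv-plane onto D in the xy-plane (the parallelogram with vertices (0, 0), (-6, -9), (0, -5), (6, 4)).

Compute the Jacobian determinant of (x, y) with respect to (u, v):

    ∂(x,y)/∂(u,v) = | -2  3 | = (-2)(2) - (3)(-3) = 5.
                   | -3  2 |

Its absolute value is |J| = 5 (the area scaling factor).

Substituting x = -2u + 3v, y = -3u + 2v into the integrand,

    28x + 28y → -140u + 140v,

so the integral becomes

    ∬_R (-140u + 140v) · |J| du dv = ∫_0^3 ∫_0^2 (-700u + 700v) dv du.

Inner (v): 1400 - 1400u.
Outer (u): -2100.

Therefore ∬_D (28x + 28y) dx dy = -2100.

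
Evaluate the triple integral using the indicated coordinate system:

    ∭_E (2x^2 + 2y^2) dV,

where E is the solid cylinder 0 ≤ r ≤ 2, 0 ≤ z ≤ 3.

In cylindrical coordinates, x = r cos(θ), y = r sin(θ), z = z, and dV = r dr dθ dz.

The integrand becomes 2r^2, so

    ∭_E (2x^2 + 2y^2) dV = ∫_{0}^{2π} ∫_{0}^{2} ∫_{0}^{3} (2r^2) · r dz dr dθ.

Inner (z): 6r^3.
Middle (r from 0 to 2): 24.
Outer (θ): 48π.

Therefore the triple integral equals 48π.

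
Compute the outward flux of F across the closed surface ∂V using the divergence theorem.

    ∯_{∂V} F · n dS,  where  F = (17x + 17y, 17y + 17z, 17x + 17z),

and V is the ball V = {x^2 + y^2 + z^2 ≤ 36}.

By the divergence theorem,

    ∯_{∂V} F · n dS = ∭_V (∇ · F) dV.

Compute the divergence:
    ∇ · F = ∂F_x/∂x + ∂F_y/∂y + ∂F_z/∂z = 17 + 17 + 17 = 51.

In spherical coordinates, x = ρ sin(φ) cos(θ), y = ρ sin(φ) sin(θ), z = ρ cos(φ), dV = ρ^2 sin(φ) dρ dφ dθ, with 0 ≤ ρ ≤ 6, 0 ≤ φ ≤ π, 0 ≤ θ ≤ 2π.

The integrand, after substitution and multiplying by the volume element, becomes (51) · ρ^2 sin(φ), so

    ∭_V (∇·F) dV = ∫_0^{2π} ∫_0^{π} ∫_0^{6} (51) · ρ^2 sin(φ) dρ dφ dθ.

Inner (ρ from 0 to 6): 3672sin(φ).
Middle (φ from 0 to π): 7344.
Outer (θ from 0 to 2π): 14688π.

Therefore ∯_{∂V} F · n dS = 14688π.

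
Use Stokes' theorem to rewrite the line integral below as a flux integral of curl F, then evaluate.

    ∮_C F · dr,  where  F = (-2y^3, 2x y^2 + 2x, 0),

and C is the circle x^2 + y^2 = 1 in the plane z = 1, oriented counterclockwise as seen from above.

Let S be the flat disk x^2 + y^2 ≤ 1 in the plane z = 1, with upward unit normal n̂ = ẑ. By Stokes' theorem,

    ∮_C F · dr = ∬_S (∇ × F) · n̂ dS = ∬_D (curl F)_z dA,

where D is the disk x^2 + y^2 ≤ 1.

Compute the curl of F = (-2y^3, 2x y^2 + 2x, 0):
    (∇ × F)_x = ∂F_z/∂y - ∂F_y/∂z = 0,
    (∇ × F)_y = ∂F_x/∂z - ∂F_z/∂x = 0,
    (∇ × F)_z = ∂F_y/∂x - ∂F_x/∂y = 8y^2 + 2.

On z = 1, (curl F)_z = 8y^2 + 2.

Convert to polar (x = r cos θ, y = r sin θ, dA = r dr dθ); the integrand becomes 8r^2sin(θ)^2 + 2, so

    ∬_D (curl F)_z dA = ∫_0^{2π} ∫_0^{1} (8r^2sin(θ)^2 + 2) · r dr dθ.

Inner (r from 0 to 1): 2 - cos(2θ).
Outer (θ from 0 to 2π): 4π.

Therefore ∮_C F · dr = 4π.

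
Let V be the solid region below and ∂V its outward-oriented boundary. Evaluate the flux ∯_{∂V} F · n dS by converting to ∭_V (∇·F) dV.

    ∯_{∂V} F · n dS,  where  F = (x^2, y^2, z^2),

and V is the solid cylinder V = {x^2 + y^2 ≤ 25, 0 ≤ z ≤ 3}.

By the divergence theorem,

    ∯_{∂V} F · n dS = ∭_V (∇ · F) dV.

Compute the divergence:
    ∇ · F = ∂F_x/∂x + ∂F_y/∂y + ∂F_z/∂z = 2x + 2y + 2z.

In cylindrical coordinates, x = r cos(θ), y = r sin(θ), z = z, dV = r dr dθ dz, with 0 ≤ r ≤ 5, 0 ≤ θ ≤ 2π, 0 ≤ z ≤ 3.

The integrand, after substitution and multiplying by the volume element, becomes (2sqrt(2)r sin(θ + π/4) + 2z) · r, so

    ∭_V (∇·F) dV = ∫_0^{2π} ∫_0^{5} ∫_0^{3} (2sqrt(2)r sin(θ + π/4) + 2z) · r dz dr dθ.

Inner (z from 0 to 3): 3r (2sqrt(2)r sin(θ + π/4) + 3).
Middle (r from 0 to 5): 250sqrt(2)sin(θ + π/4) + 225/2.
Outer (θ from 0 to 2π): 225π.

Therefore ∯_{∂V} F · n dS = 225π.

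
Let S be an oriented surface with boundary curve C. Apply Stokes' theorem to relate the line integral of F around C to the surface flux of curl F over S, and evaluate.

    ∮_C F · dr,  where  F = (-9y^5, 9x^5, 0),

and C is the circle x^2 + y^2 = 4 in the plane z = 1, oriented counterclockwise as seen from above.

Let S be the flat disk x^2 + y^2 ≤ 4 in the plane z = 1, with upward unit normal n̂ = ẑ. By Stokes' theorem,

    ∮_C F · dr = ∬_S (∇ × F) · n̂ dS = ∬_D (curl F)_z dA,

where D is the disk x^2 + y^2 ≤ 4.

Compute the curl of F = (-9y^5, 9x^5, 0):
    (∇ × F)_x = ∂F_z/∂y - ∂F_y/∂z = 0,
    (∇ × F)_y = ∂F_x/∂z - ∂F_z/∂x = 0,
    (∇ × F)_z = ∂F_y/∂x - ∂F_x/∂y = 45x^4 + 45y^4.

On z = 1, (curl F)_z = 45x^4 + 45y^4.

Convert to polar (x = r cos θ, y = r sin θ, dA = r dr dθ); the integrand becomes 45r^4(sin(θ)^4 + cos(θ)^4), so

    ∬_D (curl F)_z dA = ∫_0^{2π} ∫_0^{2} (45r^4(sin(θ)^4 + cos(θ)^4)) · r dr dθ.

Inner (r from 0 to 2): 480sin(θ)^4 + 480cos(θ)^4.
Outer (θ from 0 to 2π): 720π.

Therefore ∮_C F · dr = 720π.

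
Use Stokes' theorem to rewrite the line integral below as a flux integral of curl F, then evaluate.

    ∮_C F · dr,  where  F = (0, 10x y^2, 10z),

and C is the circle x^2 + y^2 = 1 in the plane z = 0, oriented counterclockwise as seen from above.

Let S be the flat disk x^2 + y^2 ≤ 1 in the plane z = 0, with upward unit normal n̂ = ẑ. By Stokes' theorem,

    ∮_C F · dr = ∬_S (∇ × F) · n̂ dS = ∬_D (curl F)_z dA,

where D is the disk x^2 + y^2 ≤ 1.

Compute the curl of F = (0, 10x y^2, 10z):
    (∇ × F)_x = ∂F_z/∂y - ∂F_y/∂z = 0,
    (∇ × F)_y = ∂F_x/∂z - ∂F_z/∂x = 0,
    (∇ × F)_z = ∂F_y/∂x - ∂F_x/∂y = 10y^2.

On z = 0, (curl F)_z = 10y^2.

Convert to polar (x = r cos θ, y = r sin θ, dA = r dr dθ); the integrand becomes 10r^2sin(θ)^2, so

    ∬_D (curl F)_z dA = ∫_0^{2π} ∫_0^{1} (10r^2sin(θ)^2) · r dr dθ.

Inner (r from 0 to 1): 5sin(θ)^2/2.
Outer (θ from 0 to 2π): 5π/2.

Therefore ∮_C F · dr = 5π/2.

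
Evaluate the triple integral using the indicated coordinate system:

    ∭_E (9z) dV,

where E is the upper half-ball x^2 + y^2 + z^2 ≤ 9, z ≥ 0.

In spherical coordinates, x = ρ sin(φ) cos(θ), y = ρ sin(φ) sin(θ), z = ρ cos(φ), and dV = ρ^2 sin(φ) dρ dφ dθ.

The integrand becomes 9ρ cos(φ), so

    ∭_E (9z) dV = ∫_{0}^{2π} ∫_{0}^{π/2} ∫_{0}^{3} (9ρ cos(φ)) · ρ^2 sin(φ) dρ dφ dθ.

Inner (ρ): 729sin(2φ)/8.
Middle (φ): 729/8.
Outer (θ): 729π/4.

Therefore the triple integral equals 729π/4.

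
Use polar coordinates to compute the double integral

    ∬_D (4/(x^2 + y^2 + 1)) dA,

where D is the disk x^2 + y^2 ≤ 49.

The region D is 0 ≤ r ≤ 7, 0 ≤ θ ≤ 2π in polar coordinates, where x = r cos(θ), y = r sin(θ), and dA = r dr dθ.

Under the substitution, the integrand becomes 4/(r^2 + 1), so

    ∬_D (4/(x^2 + y^2 + 1)) dA = ∫_{0}^{2π} ∫_{0}^{7} (4/(r^2 + 1)) · r dr dθ.

Inner integral (in r): ∫_{0}^{7} (4/(r^2 + 1)) · r dr = log(2500).

Outer integral (in θ): ∫_{0}^{2π} (log(2500)) dθ = 4π log(50).

Therefore ∬_D (4/(x^2 + y^2 + 1)) dA = 4π log(50).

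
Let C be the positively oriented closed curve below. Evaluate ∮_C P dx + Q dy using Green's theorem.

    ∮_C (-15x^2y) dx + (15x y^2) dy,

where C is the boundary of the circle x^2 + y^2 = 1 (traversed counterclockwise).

Green's theorem converts the closed line integral into a double integral over the enclosed region D:

    ∮_C P dx + Q dy = ∬_D (∂Q/∂x - ∂P/∂y) dA.

Here P = -15x^2y, Q = 15x y^2, so

    ∂Q/∂x = 15y^2,    ∂P/∂y = -15x^2,
    ∂Q/∂x - ∂P/∂y = 15x^2 + 15y^2.

D is the region x^2 + y^2 ≤ 1. Evaluating the double integral:

In polar coordinates (x = r cos θ, y = r sin θ, dA = r dr dθ) the integrand becomes 15r^2, so

    ∬_D (15x^2 + 15y^2) dA = ∫_0^{2π} ∫_0^{1} (15r^2) · r dr dθ.

Inner (r from 0 to 1): 15/4.
Outer (θ from 0 to 2π): 15π/2.

Therefore ∮_C P dx + Q dy = 15π/2.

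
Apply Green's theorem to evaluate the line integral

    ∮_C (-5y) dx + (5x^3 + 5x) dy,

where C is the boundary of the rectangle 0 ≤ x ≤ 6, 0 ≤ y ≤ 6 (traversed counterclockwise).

Green's theorem converts the closed line integral into a double integral over the enclosed region D:

    ∮_C P dx + Q dy = ∬_D (∂Q/∂x - ∂P/∂y) dA.

Here P = -5y, Q = 5x^3 + 5x, so

    ∂Q/∂x = 15x^2 + 5,    ∂P/∂y = -5,
    ∂Q/∂x - ∂P/∂y = 15x^2 + 10.

D is the region 0 ≤ x ≤ 6, 0 ≤ y ≤ 6. Evaluating the double integral:

    ∬_D (15x^2 + 10) dA = ∫_0^{6} ∫_0^{6} (15x^2 + 10) dy dx.

Inner (y from 0 to 6): 90x^2 + 60.
Outer (x from 0 to 6): 6840.

Therefore ∮_C P dx + Q dy = 6840.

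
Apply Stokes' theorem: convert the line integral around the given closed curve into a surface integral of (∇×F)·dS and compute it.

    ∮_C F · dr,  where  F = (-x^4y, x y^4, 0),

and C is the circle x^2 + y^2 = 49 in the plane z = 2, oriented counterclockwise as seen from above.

Let S be the flat disk x^2 + y^2 ≤ 49 in the plane z = 2, with upward unit normal n̂ = ẑ. By Stokes' theorem,

    ∮_C F · dr = ∬_S (∇ × F) · n̂ dS = ∬_D (curl F)_z dA,

where D is the disk x^2 + y^2 ≤ 49.

Compute the curl of F = (-x^4y, x y^4, 0):
    (∇ × F)_x = ∂F_z/∂y - ∂F_y/∂z = 0,
    (∇ × F)_y = ∂F_x/∂z - ∂F_z/∂x = 0,
    (∇ × F)_z = ∂F_y/∂x - ∂F_x/∂y = x^4 + y^4.

On z = 2, (curl F)_z = x^4 + y^4.

Convert to polar (x = r cos θ, y = r sin θ, dA = r dr dθ); the integrand becomes r^4(sin(θ)^4 + cos(θ)^4), so

    ∬_D (curl F)_z dA = ∫_0^{2π} ∫_0^{7} (r^4(sin(θ)^4 + cos(θ)^4)) · r dr dθ.

Inner (r from 0 to 7): 117649sin(θ)^4/6 + 117649cos(θ)^4/6.
Outer (θ from 0 to 2π): 117649π/4.

Therefore ∮_C F · dr = 117649π/4.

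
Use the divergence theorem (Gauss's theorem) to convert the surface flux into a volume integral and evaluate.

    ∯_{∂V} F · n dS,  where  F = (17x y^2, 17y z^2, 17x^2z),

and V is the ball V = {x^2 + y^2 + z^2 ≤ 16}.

By the divergence theorem,

    ∯_{∂V} F · n dS = ∭_V (∇ · F) dV.

Compute the divergence:
    ∇ · F = ∂F_x/∂x + ∂F_y/∂y + ∂F_z/∂z = 17y^2 + 17z^2 + 17x^2 = 17x^2 + 17y^2 + 17z^2.

In spherical coordinates, x = ρ sin(φ) cos(θ), y = ρ sin(φ) sin(θ), z = ρ cos(φ), dV = ρ^2 sin(φ) dρ dφ dθ, with 0 ≤ ρ ≤ 4, 0 ≤ φ ≤ π, 0 ≤ θ ≤ 2π.

The integrand, after substitution and multiplying by the volume element, becomes (17ρ^2) · ρ^2 sin(φ), so

    ∭_V (∇·F) dV = ∫_0^{2π} ∫_0^{π} ∫_0^{4} (17ρ^2) · ρ^2 sin(φ) dρ dφ dθ.

Inner (ρ from 0 to 4): 17408sin(φ)/5.
Middle (φ from 0 to π): 34816/5.
Outer (θ from 0 to 2π): 69632π/5.

Therefore ∯_{∂V} F · n dS = 69632π/5.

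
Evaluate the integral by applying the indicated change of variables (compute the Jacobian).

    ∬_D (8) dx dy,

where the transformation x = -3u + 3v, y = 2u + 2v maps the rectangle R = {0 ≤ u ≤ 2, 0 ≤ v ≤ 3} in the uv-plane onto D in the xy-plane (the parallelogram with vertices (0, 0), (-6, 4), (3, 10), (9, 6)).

Compute the Jacobian determinant of (x, y) with respect to (u, v):

    ∂(x,y)/∂(u,v) = | -3  3 | = (-3)(2) - (3)(2) = -12.
                   | 2  2 |

Its absolute value is |J| = 12 (the area scaling factor).

Substituting x = -3u + 3v, y = 2u + 2v into the integrand,

    8 → 8,

so the integral becomes

    ∬_R (8) · |J| du dv = ∫_0^2 ∫_0^3 (96) dv du.

Inner (v): 288.
Outer (u): 576.

Therefore ∬_D (8) dx dy = 576.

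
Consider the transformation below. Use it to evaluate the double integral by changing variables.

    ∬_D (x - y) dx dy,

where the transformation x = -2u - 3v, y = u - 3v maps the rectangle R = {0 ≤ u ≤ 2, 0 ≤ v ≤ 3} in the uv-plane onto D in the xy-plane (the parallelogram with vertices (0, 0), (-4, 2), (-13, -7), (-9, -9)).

Compute the Jacobian determinant of (x, y) with respect to (u, v):

    ∂(x,y)/∂(u,v) = | -2  -3 | = (-2)(-3) - (-3)(1) = 9.
                   | 1  -3 |

Its absolute value is |J| = 9 (the area scaling factor).

Substituting x = -2u - 3v, y = u - 3v into the integrand,

    x - y → -3u,

so the integral becomes

    ∬_R (-3u) · |J| du dv = ∫_0^2 ∫_0^3 (-27u) dv du.

Inner (v): -81u.
Outer (u): -162.

Therefore ∬_D (x - y) dx dy = -162.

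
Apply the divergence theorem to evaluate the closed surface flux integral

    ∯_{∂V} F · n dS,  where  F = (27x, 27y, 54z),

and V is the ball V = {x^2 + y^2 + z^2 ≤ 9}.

By the divergence theorem,

    ∯_{∂V} F · n dS = ∭_V (∇ · F) dV.

Compute the divergence:
    ∇ · F = ∂F_x/∂x + ∂F_y/∂y + ∂F_z/∂z = 27 + 27 + 54 = 108.

In spherical coordinates, x = ρ sin(φ) cos(θ), y = ρ sin(φ) sin(θ), z = ρ cos(φ), dV = ρ^2 sin(φ) dρ dφ dθ, with 0 ≤ ρ ≤ 3, 0 ≤ φ ≤ π, 0 ≤ θ ≤ 2π.

The integrand, after substitution and multiplying by the volume element, becomes (108) · ρ^2 sin(φ), so

    ∭_V (∇·F) dV = ∫_0^{2π} ∫_0^{π} ∫_0^{3} (108) · ρ^2 sin(φ) dρ dφ dθ.

Inner (ρ from 0 to 3): 972sin(φ).
Middle (φ from 0 to π): 1944.
Outer (θ from 0 to 2π): 3888π.

Therefore ∯_{∂V} F · n dS = 3888π.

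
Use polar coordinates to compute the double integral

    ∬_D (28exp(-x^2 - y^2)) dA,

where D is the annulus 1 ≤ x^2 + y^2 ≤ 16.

The region D is 1 ≤ r ≤ 4, 0 ≤ θ ≤ 2π in polar coordinates, where x = r cos(θ), y = r sin(θ), and dA = r dr dθ.

Under the substitution, the integrand becomes 28exp(-r^2), so

    ∬_D (28exp(-x^2 - y^2)) dA = ∫_{0}^{2π} ∫_{1}^{4} (28exp(-r^2)) · r dr dθ.

Inner integral (in r): ∫_{1}^{4} (28exp(-r^2)) · r dr = -(14 - 14exp(15))exp(-16).

Outer integral (in θ): ∫_{0}^{2π} (-(14 - 14exp(15))exp(-16)) dθ = -28π (1 - exp(15))exp(-16).

Therefore ∬_D (28exp(-x^2 - y^2)) dA = -28π (1 - exp(15))exp(-16).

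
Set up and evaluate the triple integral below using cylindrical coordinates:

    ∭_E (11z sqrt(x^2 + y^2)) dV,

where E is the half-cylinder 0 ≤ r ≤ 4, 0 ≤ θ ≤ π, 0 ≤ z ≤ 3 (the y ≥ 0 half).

In cylindrical coordinates, x = r cos(θ), y = r sin(θ), z = z, and dV = r dr dθ dz.

The integrand becomes 11r z, so

    ∭_E (11z sqrt(x^2 + y^2)) dV = ∫_{0}^{π} ∫_{0}^{4} ∫_{0}^{3} (11r z) · r dz dr dθ.

Inner (z): 99r^2/2.
Middle (r from 0 to 4): 1056.
Outer (θ): 1056π.

Therefore the triple integral equals 1056π.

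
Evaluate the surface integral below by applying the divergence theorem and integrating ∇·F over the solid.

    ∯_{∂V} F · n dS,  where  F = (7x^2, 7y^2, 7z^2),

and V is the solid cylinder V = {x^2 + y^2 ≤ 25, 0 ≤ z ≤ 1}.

By the divergence theorem,

    ∯_{∂V} F · n dS = ∭_V (∇ · F) dV.

Compute the divergence:
    ∇ · F = ∂F_x/∂x + ∂F_y/∂y + ∂F_z/∂z = 14x + 14y + 14z.

In cylindrical coordinates, x = r cos(θ), y = r sin(θ), z = z, dV = r dr dθ dz, with 0 ≤ r ≤ 5, 0 ≤ θ ≤ 2π, 0 ≤ z ≤ 1.

The integrand, after substitution and multiplying by the volume element, becomes (14sqrt(2)r sin(θ + π/4) + 14z) · r, so

    ∭_V (∇·F) dV = ∫_0^{2π} ∫_0^{5} ∫_0^{1} (14sqrt(2)r sin(θ + π/4) + 14z) · r dz dr dθ.

Inner (z from 0 to 1): 7r (2sqrt(2)r sin(θ + π/4) + 1).
Middle (r from 0 to 5): 1750sqrt(2)sin(θ + π/4)/3 + 175/2.
Outer (θ from 0 to 2π): 175π.

Therefore ∯_{∂V} F · n dS = 175π.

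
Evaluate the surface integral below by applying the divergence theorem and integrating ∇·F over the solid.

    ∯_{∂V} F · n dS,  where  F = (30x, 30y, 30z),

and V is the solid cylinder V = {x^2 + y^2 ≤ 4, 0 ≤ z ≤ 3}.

By the divergence theorem,

    ∯_{∂V} F · n dS = ∭_V (∇ · F) dV.

Compute the divergence:
    ∇ · F = ∂F_x/∂x + ∂F_y/∂y + ∂F_z/∂z = 30 + 30 + 30 = 90.

In cylindrical coordinates, x = r cos(θ), y = r sin(θ), z = z, dV = r dr dθ dz, with 0 ≤ r ≤ 2, 0 ≤ θ ≤ 2π, 0 ≤ z ≤ 3.

The integrand, after substitution and multiplying by the volume element, becomes (90) · r, so

    ∭_V (∇·F) dV = ∫_0^{2π} ∫_0^{2} ∫_0^{3} (90) · r dz dr dθ.

Inner (z from 0 to 3): 270r.
Middle (r from 0 to 2): 540.
Outer (θ from 0 to 2π): 1080π.

Therefore ∯_{∂V} F · n dS = 1080π.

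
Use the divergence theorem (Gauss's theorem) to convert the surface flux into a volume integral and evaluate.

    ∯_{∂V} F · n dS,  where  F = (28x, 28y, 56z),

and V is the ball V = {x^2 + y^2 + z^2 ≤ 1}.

By the divergence theorem,

    ∯_{∂V} F · n dS = ∭_V (∇ · F) dV.

Compute the divergence:
    ∇ · F = ∂F_x/∂x + ∂F_y/∂y + ∂F_z/∂z = 28 + 28 + 56 = 112.

In spherical coordinates, x = ρ sin(φ) cos(θ), y = ρ sin(φ) sin(θ), z = ρ cos(φ), dV = ρ^2 sin(φ) dρ dφ dθ, with 0 ≤ ρ ≤ 1, 0 ≤ φ ≤ π, 0 ≤ θ ≤ 2π.

The integrand, after substitution and multiplying by the volume element, becomes (112) · ρ^2 sin(φ), so

    ∭_V (∇·F) dV = ∫_0^{2π} ∫_0^{π} ∫_0^{1} (112) · ρ^2 sin(φ) dρ dφ dθ.

Inner (ρ from 0 to 1): 112sin(φ)/3.
Middle (φ from 0 to π): 224/3.
Outer (θ from 0 to 2π): 448π/3.

Therefore ∯_{∂V} F · n dS = 448π/3.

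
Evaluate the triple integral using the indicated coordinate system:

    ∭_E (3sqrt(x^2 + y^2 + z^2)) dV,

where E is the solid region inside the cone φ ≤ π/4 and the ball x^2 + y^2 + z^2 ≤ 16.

In spherical coordinates, x = ρ sin(φ) cos(θ), y = ρ sin(φ) sin(θ), z = ρ cos(φ), and dV = ρ^2 sin(φ) dρ dφ dθ.

The integrand becomes 3ρ, so

    ∭_E (3sqrt(x^2 + y^2 + z^2)) dV = ∫_{0}^{2π} ∫_{0}^{π/4} ∫_{0}^{4} (3ρ) · ρ^2 sin(φ) dρ dφ dθ.

Inner (ρ): 192sin(φ).
Middle (φ): 192 - 96sqrt(2).
Outer (θ): 192π (2 - sqrt(2)).

Therefore the triple integral equals 192π (2 - sqrt(2)).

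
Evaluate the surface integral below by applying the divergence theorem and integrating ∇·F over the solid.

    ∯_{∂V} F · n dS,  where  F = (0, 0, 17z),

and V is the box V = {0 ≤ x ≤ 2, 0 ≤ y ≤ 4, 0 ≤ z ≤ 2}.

By the divergence theorem,

    ∯_{∂V} F · n dS = ∭_V (∇ · F) dV.

Compute the divergence:
    ∇ · F = ∂F_x/∂x + ∂F_y/∂y + ∂F_z/∂z = 0 + 0 + 17 = 17.

V is a rectangular box, so dV = dx dy dz with 0 ≤ x ≤ 2, 0 ≤ y ≤ 4, 0 ≤ z ≤ 2.

Integrate (17) over V as an iterated integral:

    ∭_V (∇·F) dV = ∫_0^{2} ∫_0^{4} ∫_0^{2} (17) dz dy dx.

Inner (z from 0 to 2): 34.
Middle (y from 0 to 4): 136.
Outer (x from 0 to 2): 272.

Therefore ∯_{∂V} F · n dS = 272.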